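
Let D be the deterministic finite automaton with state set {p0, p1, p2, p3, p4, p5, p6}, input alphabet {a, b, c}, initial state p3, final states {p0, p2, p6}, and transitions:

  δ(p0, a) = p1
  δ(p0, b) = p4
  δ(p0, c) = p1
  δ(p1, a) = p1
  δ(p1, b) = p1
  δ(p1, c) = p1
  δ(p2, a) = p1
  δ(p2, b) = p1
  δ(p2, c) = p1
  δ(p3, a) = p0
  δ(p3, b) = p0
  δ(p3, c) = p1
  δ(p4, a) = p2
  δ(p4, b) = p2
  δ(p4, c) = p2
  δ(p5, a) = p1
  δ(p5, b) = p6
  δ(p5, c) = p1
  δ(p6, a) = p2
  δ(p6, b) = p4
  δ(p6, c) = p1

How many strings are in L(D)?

8

The useful subgraph on states {p0, p2, p3, p4} is acyclic, so L(D) is finite; the longest accepting path visits 4 useful states, giving maximum string length 3.
Counting accepting paths from p3 by length: 2 of length 1, 6 of length 3. Total 8.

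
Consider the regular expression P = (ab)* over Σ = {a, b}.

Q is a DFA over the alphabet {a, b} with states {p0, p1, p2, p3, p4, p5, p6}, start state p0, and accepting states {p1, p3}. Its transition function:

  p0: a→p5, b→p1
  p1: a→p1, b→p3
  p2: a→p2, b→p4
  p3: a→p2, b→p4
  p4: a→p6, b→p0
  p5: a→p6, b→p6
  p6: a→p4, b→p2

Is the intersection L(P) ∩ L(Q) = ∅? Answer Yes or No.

Converting the expression P to a DFA (subset construction, then merging equivalent states) gives the minimal DFA with states {r0, r1, r2}, start state r0, accepting states {r0} and transitions r0: a→r1, b→r2; r1: a→r2, b→r0; r2: a→r2, b→r2.
Exploring the product automaton P × Q from the start pair (r0, p0), following both machines on each input symbol, reaches 11 state pairs: (r0, p0), (r1, p5), (r2, p1), (r2, p6), (r0, p6), (r2, p3), (r2, p4), (r2, p2), (r1, p4), (r2, p0), (r2, p5).
P accepts in {r0} and Q accepts in {p1, p3}; no reachable pair has both components accepting, so no string drives both machines to acceptance simultaneously and L(P) ∩ L(Q) = ∅.
So no string is accepted by both, and the intersection is empty.

Yes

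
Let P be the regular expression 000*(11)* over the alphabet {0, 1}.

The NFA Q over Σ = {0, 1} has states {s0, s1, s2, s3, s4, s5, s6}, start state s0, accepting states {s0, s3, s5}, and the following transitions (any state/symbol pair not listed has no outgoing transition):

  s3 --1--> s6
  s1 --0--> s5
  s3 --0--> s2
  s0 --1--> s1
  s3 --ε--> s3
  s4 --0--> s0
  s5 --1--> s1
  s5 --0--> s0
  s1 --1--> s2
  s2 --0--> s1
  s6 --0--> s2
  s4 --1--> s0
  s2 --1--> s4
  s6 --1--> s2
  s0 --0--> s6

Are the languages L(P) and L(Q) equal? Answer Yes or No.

No

The string 00 is accepted by P but rejected by Q.
So L(P) ≠ L(Q).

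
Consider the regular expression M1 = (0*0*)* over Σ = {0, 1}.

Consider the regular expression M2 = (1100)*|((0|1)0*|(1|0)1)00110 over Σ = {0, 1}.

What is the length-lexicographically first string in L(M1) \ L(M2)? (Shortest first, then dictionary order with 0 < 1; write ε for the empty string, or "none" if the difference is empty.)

0

The string 0 is accepted by M1 but not by M2.
No shorter string lies in the difference, and 0 is the lexicographically first length-1 string in L(M1) \ L(M2).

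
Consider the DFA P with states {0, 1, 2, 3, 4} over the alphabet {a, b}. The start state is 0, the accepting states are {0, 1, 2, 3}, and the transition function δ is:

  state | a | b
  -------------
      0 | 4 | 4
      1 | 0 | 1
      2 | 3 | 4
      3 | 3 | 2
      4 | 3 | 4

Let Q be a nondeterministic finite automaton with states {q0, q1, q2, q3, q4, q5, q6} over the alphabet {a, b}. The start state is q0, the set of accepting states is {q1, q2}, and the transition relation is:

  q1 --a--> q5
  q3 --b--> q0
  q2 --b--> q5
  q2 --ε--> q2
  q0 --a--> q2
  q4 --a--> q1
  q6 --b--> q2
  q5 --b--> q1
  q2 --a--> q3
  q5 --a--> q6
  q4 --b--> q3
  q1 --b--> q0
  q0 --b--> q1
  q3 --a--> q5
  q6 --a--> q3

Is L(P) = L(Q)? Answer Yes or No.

No

The empty string ε is accepted by P but rejected by Q.
So L(P) ≠ L(Q).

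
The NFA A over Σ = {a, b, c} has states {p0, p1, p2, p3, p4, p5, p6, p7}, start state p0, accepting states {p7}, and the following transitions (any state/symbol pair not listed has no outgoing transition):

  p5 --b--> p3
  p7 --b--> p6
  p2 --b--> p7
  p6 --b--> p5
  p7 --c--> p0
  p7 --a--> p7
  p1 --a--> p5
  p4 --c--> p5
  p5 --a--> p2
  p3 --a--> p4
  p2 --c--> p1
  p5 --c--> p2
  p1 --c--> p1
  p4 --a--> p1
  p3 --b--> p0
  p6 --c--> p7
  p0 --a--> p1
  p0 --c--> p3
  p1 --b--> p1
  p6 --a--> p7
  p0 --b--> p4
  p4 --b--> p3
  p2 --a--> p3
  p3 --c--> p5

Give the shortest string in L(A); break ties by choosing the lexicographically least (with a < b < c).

aaab

A breadth-first search from p0 reaches an accepting state first via the path p0 → p1 → p5 → p2 → p7 on input aaab.
No string of length < 4 is accepted (BFS exhausts all shorter strings without reaching an accepting state), and aaab is the lexicographically least accepting string of length 4.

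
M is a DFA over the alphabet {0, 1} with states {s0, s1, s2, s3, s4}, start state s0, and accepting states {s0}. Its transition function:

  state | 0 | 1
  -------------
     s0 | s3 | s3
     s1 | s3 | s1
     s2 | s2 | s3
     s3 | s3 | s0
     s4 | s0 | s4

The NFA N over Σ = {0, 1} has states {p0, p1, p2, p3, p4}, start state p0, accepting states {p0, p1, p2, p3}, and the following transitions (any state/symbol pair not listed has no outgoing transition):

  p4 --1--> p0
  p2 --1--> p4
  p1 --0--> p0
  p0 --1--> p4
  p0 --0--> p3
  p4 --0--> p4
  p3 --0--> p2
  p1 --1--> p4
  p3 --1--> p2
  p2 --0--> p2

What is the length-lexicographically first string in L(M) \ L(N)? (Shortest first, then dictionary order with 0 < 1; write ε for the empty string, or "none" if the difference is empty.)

001

The string 001 is accepted by M but not by N.
No shorter string lies in the difference, and 001 is the lexicographically first length-3 string in L(M) \ L(N).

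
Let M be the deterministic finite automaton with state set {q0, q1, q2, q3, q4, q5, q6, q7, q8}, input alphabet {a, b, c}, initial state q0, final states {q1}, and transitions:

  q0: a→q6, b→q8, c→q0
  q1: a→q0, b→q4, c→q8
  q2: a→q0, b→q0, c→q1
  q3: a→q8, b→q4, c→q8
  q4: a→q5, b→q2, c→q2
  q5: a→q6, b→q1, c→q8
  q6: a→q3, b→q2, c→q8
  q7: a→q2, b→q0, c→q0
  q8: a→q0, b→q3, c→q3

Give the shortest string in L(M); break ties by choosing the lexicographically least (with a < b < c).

abc

A breadth-first search from q0 reaches an accepting state first via the path q0 → q6 → q2 → q1 on input abc.
No string of length < 3 is accepted (BFS exhausts all shorter strings without reaching an accepting state), and abc is the lexicographically least accepting string of length 3.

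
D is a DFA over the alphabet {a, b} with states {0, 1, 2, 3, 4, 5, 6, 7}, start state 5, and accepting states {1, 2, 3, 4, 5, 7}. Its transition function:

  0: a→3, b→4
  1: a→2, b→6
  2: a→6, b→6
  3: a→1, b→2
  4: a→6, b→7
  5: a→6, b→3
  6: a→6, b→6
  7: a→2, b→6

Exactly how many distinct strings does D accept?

5

The useful subgraph on states {1, 2, 3, 5} is acyclic, so L(D) is finite; the longest accepting path visits 4 useful states, giving maximum string length 3.
Counting accepting paths from 5 by length: 1 of length 0, 1 of length 1, 2 of length 2, 1 of length 3. Total 5.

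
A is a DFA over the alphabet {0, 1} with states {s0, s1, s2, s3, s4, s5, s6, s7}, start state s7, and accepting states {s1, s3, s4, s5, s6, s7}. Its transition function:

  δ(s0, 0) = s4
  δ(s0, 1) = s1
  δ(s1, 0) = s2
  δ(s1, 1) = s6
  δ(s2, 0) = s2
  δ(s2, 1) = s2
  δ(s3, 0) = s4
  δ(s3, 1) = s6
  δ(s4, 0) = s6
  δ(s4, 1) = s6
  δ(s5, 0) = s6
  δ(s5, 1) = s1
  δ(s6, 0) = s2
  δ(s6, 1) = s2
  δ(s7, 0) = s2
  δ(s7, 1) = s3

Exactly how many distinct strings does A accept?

6

The useful subgraph on states {s3, s4, s6, s7} is acyclic, so L(A) is finite; the longest accepting path visits 4 useful states, giving maximum string length 3.
Counting accepting paths from s7 by length: 1 of length 0, 1 of length 1, 2 of length 2, 2 of length 3. Total 6.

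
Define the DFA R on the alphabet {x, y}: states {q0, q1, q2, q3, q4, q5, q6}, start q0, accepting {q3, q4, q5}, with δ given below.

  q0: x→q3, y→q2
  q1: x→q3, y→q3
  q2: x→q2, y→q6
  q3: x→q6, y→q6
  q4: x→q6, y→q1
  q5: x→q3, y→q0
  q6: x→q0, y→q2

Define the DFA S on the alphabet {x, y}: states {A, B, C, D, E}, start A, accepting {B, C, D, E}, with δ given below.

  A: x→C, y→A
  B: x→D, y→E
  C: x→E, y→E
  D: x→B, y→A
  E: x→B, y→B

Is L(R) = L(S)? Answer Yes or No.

The string xx is accepted by S but rejected by R.
So L(R) ≠ L(S).

No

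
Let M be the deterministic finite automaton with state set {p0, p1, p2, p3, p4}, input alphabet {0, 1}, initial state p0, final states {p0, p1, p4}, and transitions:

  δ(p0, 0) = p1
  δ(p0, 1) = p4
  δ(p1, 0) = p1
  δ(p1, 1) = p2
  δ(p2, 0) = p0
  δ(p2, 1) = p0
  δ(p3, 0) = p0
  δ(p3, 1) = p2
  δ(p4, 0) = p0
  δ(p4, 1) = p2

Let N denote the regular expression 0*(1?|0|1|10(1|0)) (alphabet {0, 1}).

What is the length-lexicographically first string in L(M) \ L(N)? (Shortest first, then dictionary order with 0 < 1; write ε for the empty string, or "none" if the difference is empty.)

10

The string 10 is accepted by M but not by N.
No shorter string lies in the difference, and 10 is the lexicographically first length-2 string in L(M) \ L(N).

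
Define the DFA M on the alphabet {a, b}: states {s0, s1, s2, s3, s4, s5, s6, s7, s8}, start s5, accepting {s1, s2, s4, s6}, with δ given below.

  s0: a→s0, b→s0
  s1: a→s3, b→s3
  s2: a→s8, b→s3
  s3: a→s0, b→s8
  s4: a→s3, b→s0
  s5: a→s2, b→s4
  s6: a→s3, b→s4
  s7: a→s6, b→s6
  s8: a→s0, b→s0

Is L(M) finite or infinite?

The useful states (reachable from s5 and able to reach an accepting state) are {s2, s4, s5}.
Restricted to these states the transition graph has no cycle, so every accepting path has bounded length and L is finite.

finite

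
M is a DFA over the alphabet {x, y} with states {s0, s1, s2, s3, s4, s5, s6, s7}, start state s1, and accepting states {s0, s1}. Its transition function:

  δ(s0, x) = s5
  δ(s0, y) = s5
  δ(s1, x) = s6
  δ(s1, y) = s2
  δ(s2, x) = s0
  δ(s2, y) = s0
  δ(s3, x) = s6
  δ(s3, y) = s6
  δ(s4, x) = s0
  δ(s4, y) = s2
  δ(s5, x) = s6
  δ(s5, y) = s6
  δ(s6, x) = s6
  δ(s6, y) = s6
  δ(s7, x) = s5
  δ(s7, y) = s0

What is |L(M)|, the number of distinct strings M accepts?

The useful subgraph on states {s0, s1, s2} is acyclic, so L(M) is finite; the longest accepting path visits 3 useful states, giving maximum string length 2.
Counting accepting paths from s1 by length: 1 of length 0, 2 of length 2. Total 3.

3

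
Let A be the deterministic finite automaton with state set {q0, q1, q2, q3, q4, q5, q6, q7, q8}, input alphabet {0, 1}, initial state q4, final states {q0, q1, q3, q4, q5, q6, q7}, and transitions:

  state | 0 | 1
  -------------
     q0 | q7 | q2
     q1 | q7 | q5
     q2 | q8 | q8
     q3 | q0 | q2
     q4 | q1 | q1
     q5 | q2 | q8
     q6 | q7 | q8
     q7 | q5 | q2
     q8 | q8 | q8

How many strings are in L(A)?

9

The useful subgraph on states {q1, q4, q5, q7} is acyclic, so L(A) is finite; the longest accepting path visits 4 useful states, giving maximum string length 3.
Counting accepting paths from q4 by length: 1 of length 0, 2 of length 1, 4 of length 2, 2 of length 3. Total 9.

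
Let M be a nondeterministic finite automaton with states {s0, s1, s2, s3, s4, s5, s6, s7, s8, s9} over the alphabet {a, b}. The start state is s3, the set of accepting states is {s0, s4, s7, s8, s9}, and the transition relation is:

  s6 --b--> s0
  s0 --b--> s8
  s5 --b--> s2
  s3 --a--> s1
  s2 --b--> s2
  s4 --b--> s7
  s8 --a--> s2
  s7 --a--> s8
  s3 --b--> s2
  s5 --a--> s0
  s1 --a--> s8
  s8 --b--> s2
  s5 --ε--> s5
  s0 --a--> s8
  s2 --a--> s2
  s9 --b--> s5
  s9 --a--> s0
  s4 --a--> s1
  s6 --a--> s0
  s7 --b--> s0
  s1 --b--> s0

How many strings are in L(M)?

The useful subgraph on states {s0, s1, s3, s8} is acyclic, so L(M) is finite; the longest accepting path visits 4 useful states, giving maximum string length 3.
Counting accepting paths from s3 by length: 2 of length 2, 2 of length 3. Total 4.

4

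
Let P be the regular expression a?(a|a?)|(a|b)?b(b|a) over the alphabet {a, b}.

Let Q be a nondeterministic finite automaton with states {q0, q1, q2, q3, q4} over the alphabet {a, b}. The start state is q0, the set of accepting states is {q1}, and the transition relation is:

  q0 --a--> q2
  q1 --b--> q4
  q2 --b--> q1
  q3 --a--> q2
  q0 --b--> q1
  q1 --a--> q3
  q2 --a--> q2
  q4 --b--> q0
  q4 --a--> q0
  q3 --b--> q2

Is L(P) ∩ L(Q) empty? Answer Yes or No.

Converting the expression P to a DFA (subset construction, then merging equivalent states) gives the minimal DFA with states {p0, p1, p2, p3, p4, p5, p6}, start state p0, accepting states {p0, p1, p3, p5} and transitions p0: a→p1, b→p2; p1: a→p3, b→p4; p2: a→p3, b→p5; p3: a→p6, b→p6; p4: a→p3, b→p3; p5: a→p3, b→p3; p6: a→p6, b→p6.
Exploring the product automaton P × Q from the start pair (p0, q0), following both machines on each input symbol, reaches 14 state pairs: (p0, q0), (p1, q2), (p2, q1), (p3, q2), (p4, q1), (p3, q3), (p5, q4), (p6, q2), (p6, q1), (p3, q4), (p3, q0), (p6, q3), (p6, q4), (p6, q0).
P accepts in {p0, p1, p3, p5} and Q accepts in {q1}; no reachable pair has both components accepting, so no string drives both machines to acceptance simultaneously and L(P) ∩ L(Q) = ∅.
So no string is accepted by both, and the intersection is empty.

Yes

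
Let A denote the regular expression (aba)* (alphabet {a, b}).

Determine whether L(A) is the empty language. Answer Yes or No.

No

The empty string ε matches the expression, so it belongs to L(A).
Since L(A) contains at least one string, it is not empty.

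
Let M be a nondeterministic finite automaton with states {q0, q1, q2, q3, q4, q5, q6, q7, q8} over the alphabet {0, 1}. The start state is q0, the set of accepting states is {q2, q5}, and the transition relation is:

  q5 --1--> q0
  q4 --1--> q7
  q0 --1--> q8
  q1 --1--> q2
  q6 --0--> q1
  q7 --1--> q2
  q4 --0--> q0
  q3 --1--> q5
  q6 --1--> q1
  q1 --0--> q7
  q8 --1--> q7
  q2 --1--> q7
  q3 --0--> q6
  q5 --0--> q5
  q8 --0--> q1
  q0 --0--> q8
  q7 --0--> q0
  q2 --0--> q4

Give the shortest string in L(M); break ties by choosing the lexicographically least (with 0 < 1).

001

A breadth-first search from q0 reaches an accepting state first via the path q0 → q8 → q1 → q2 on input 001.
No string of length < 3 is accepted (BFS exhausts all shorter strings without reaching an accepting state), and 001 is the lexicographically least accepting string of length 3.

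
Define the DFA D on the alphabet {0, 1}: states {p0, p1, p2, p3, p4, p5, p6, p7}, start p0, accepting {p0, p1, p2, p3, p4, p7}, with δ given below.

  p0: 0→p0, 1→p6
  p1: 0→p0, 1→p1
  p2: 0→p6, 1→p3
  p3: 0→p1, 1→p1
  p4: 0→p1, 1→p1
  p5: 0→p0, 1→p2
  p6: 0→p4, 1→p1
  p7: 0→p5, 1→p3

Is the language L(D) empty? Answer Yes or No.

No

The empty string ε is accepted: the run p0 ends in the accepting state p0.
Since at least one string is accepted, L(D) is not empty.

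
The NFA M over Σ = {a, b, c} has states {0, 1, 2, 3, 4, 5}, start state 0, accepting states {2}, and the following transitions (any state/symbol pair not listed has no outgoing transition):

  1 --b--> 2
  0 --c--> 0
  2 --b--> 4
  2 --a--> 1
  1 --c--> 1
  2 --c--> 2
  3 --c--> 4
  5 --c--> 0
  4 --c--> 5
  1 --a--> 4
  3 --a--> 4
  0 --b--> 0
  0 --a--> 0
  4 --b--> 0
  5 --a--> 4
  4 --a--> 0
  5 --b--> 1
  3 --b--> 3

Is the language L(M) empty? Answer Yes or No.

The states reachable from the start state are {0}.
None of the accepting states {2} is reachable, so no string is accepted and L(M) = ∅.

Yes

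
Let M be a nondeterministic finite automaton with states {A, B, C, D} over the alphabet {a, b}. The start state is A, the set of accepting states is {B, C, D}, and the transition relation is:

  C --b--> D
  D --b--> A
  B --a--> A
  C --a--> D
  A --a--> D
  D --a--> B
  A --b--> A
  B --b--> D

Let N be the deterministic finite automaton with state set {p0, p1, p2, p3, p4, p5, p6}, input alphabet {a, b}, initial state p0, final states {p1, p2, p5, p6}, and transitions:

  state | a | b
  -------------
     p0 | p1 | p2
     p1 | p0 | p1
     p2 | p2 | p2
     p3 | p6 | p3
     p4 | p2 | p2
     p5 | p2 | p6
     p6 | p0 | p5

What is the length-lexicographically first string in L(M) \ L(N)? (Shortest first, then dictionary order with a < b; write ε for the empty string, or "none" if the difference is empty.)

The string aa is accepted by M but not by N.
No shorter string lies in the difference, and aa is the lexicographically first length-2 string in L(M) \ L(N).

aa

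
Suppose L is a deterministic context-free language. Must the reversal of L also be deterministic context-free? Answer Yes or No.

L = {c bⁿaⁿ : n≥0} ∪ {d b²ⁿaⁿ : n≥0} is a DCFL: the first symbol tells a deterministic PDA whether to pop one or two b's per a. Its reversal Lᴿ = {aⁿbⁿ c : n≥0} ∪ {aⁿb²ⁿ d : n≥0} is not. DCFLs are closed under right quotient by regular languages, and Lᴿ/{c, d} = {aⁿbⁿ : n≥0} ∪ {aⁿb²ⁿ : n≥0} — the standard context-free language accepted by no deterministic PDA (intuitively the machine would have to commit to a b-to-a ratio before the distinguishing marker arrives; formally, a DPDA for it would have a single run on aⁿb²ⁿ, accepting after the prefix aⁿbⁿ and accepting again after n more b's; an ordinary PDA that simulates it on a's and b's and, at any moment when it is accepting, may switch to reading only a fresh letter e while feeding each e to the simulation as a b, would accept aⁱbʲeᵏ (k≥1) exactly when both aⁱbʲ and aⁱbʲ⁺ᵏ are in the language, i.e. its language intersected with the regular set a*b*e⁺ would be exactly {aⁿbⁿeⁿ : n≥1} — impossible, since context-free languages are closed under intersection with regular sets and {aⁿbⁿeⁿ} is not context-free). So Lᴿ cannot be a DCFL.

No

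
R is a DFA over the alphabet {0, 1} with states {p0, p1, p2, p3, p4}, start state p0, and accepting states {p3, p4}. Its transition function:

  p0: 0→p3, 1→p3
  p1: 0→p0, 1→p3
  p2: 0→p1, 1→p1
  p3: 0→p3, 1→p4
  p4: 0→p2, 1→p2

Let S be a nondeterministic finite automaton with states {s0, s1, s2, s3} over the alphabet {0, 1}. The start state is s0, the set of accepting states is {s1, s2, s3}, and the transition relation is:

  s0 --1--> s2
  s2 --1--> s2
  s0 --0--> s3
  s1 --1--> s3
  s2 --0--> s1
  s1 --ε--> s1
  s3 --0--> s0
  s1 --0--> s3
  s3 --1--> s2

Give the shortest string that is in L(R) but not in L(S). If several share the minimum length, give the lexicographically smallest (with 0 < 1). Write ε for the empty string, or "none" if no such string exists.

00

The string 00 is accepted by R but not by S.
No shorter string lies in the difference, and 00 is the lexicographically first length-2 string in L(R) \ L(S).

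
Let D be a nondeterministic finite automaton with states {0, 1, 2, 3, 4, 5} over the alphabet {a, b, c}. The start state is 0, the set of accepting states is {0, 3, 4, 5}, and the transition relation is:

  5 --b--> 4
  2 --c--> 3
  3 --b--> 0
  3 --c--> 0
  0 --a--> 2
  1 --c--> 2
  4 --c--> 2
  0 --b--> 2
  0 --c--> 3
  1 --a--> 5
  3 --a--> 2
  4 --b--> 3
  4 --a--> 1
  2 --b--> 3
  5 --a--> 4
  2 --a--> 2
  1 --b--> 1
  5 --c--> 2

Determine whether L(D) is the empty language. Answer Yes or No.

No

The empty string ε is accepted: the run 0 ends in the accepting state 0.
Since at least one string is accepted, L(D) is not empty.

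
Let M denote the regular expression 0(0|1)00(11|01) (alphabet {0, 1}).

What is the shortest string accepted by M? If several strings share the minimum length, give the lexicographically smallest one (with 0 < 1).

000001

By inspection of the expression, no string of length less than 6 matches, and 000001 is the lexicographically first match of length 6.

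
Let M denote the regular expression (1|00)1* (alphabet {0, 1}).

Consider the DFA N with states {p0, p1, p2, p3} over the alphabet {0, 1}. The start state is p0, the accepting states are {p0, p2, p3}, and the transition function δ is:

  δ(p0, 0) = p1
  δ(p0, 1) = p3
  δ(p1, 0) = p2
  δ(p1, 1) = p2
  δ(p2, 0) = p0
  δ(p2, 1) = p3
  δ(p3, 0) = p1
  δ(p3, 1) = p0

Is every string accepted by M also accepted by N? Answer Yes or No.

Yes

Converting the expression M to a DFA (subset construction, then merging equivalent states) gives the minimal DFA with states {m0, m1, m2, m3}, start state m0, accepting states {m2} and transitions m0: 0→m1, 1→m2; m1: 0→m2, 1→m3; m2: 0→m3, 1→m2; m3: 0→m3, 1→m3.
Exploring the product automaton M × N from the start pair (m0, p0), following both machines on each input symbol, reaches 9 state pairs: (m0, p0), (m1, p1), (m2, p3), (m2, p2), (m3, p2), (m3, p1), (m2, p0), (m3, p0), (m3, p3).
M accepts in {m2} and N accepts in {p0, p2, p3}. The reachable pairs whose M-component is accepting are (m2, p3), (m2, p2), (m2, p0); in each of them the N-component is accepting too, so the product for L(M) \ L(N) (M-component accepting, N-component rejecting) has no reachable accepting pair and the difference is empty.
Hence every string in L(M) is also in L(N).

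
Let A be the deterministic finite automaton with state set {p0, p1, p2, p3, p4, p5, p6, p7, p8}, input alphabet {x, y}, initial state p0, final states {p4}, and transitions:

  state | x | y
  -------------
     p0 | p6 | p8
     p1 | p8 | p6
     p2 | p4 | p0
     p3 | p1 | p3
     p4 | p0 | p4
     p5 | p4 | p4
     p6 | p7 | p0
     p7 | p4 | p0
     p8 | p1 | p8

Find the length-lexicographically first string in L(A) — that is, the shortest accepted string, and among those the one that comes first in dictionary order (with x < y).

A breadth-first search from p0 reaches an accepting state first via the path p0 → p6 → p7 → p4 on input xxx.
No string of length < 3 is accepted (BFS exhausts all shorter strings without reaching an accepting state), and xxx is the lexicographically least accepting string of length 3.

xxx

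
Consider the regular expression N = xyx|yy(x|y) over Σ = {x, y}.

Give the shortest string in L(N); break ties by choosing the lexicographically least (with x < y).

By inspection of the expression, no string of length less than 3 matches, and xyx is the lexicographically first match of length 3.

xyx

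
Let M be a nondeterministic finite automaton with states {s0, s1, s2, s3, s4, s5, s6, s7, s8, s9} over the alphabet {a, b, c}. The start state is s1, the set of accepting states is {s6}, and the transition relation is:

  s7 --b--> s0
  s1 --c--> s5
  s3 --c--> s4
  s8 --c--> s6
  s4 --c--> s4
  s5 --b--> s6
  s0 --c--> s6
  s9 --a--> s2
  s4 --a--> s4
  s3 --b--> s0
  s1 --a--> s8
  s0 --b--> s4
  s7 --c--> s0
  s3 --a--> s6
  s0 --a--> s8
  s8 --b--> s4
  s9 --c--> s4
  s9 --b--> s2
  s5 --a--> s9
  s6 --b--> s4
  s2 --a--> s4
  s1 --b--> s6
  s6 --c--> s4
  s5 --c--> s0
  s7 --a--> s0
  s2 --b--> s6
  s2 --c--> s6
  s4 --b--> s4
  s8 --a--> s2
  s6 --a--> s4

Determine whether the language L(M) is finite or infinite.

The useful states (reachable from s1 and able to reach an accepting state) are {s0, s1, s2, s5, s6, s8, s9}.
Restricted to these states the transition graph has no cycle, so every accepting path has bounded length and L is finite.

finite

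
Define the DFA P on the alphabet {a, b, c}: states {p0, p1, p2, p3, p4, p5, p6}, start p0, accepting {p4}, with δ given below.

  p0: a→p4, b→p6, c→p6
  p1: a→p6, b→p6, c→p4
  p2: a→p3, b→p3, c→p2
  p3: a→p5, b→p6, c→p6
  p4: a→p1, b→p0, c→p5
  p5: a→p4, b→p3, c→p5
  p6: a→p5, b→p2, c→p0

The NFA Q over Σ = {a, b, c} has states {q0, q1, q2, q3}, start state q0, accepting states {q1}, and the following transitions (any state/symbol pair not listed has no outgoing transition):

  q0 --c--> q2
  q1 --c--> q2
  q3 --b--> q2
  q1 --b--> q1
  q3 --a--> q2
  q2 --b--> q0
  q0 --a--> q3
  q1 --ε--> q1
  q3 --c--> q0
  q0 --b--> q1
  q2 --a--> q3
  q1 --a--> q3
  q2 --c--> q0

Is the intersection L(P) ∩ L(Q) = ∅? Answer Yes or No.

Exploring the product automaton P × Q from the start pair (p0, q0), following both machines on each input symbol, reaches 22 state pairs: (p0, q0), (p4, q3), (p6, q1), (p6, q2), (p1, q2), (p0, q2), (p5, q0), (p5, q3), (p2, q1), (p2, q0), (p6, q3), (p6, q0), (p4, q0), (p3, q1), (p5, q2), (p4, q2), (p3, q2), (p3, q3), (p2, q2), (p1, q3), (p0, q1), (p3, q0).
P accepts in {p4} and Q accepts in {q1}; no reachable pair has both components accepting, so no string drives both machines to acceptance simultaneously and L(P) ∩ L(Q) = ∅.
So no string is accepted by both, and the intersection is empty.

Yes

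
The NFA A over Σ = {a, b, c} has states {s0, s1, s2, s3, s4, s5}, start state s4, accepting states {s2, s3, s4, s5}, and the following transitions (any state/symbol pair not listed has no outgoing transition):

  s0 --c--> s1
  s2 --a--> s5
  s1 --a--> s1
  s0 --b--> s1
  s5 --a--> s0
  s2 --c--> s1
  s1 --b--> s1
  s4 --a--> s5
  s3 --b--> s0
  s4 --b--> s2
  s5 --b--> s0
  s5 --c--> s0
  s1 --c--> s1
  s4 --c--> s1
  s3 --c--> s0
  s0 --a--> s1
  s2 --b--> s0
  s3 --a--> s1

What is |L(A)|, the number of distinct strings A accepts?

4

The useful subgraph on states {s2, s4, s5} is acyclic, so L(A) is finite; the longest accepting path visits 3 useful states, giving maximum string length 2.
Counting accepting paths from s4 by length: 1 of length 0, 2 of length 1, 1 of length 2. Total 4.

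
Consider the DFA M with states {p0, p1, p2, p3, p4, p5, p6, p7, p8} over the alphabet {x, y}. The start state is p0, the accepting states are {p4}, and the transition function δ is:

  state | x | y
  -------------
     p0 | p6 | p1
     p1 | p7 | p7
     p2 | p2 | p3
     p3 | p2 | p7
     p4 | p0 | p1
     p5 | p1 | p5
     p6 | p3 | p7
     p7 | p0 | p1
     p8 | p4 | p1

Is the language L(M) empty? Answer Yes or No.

Yes

The states reachable from the start state are {p0, p1, p2, p3, p6, p7}.
None of the accepting states {p4} is reachable, so no string is accepted and L(M) = ∅.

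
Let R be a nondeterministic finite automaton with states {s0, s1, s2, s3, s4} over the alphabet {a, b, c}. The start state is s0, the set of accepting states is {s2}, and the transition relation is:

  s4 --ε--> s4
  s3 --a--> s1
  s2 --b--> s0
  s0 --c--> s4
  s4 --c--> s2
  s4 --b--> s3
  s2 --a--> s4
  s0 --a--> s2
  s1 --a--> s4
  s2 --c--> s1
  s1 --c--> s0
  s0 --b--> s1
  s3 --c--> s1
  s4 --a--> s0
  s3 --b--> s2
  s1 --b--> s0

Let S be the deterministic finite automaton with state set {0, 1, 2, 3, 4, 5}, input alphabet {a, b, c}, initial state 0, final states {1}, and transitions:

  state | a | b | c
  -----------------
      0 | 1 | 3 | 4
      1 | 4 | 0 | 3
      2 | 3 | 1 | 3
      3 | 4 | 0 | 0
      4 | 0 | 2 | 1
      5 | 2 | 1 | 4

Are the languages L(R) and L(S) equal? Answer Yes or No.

Yes

Exploring the product automaton R × S from the start pair (s0, 0), following both machines on each input symbol, reaches 5 state pairs: (s0, 0), (s2, 1), (s1, 3), (s4, 4), (s3, 2).
R accepts in {s2} and S accepts in {1}. In every reachable pair the two components are either both accepting — (s2, 1) — or both non-accepting, so no string is accepted by exactly one of the machines: L(R) \ L(S) and L(S) \ L(R) are both empty.
Hence every string is accepted by R iff it is accepted by S, and the two languages coincide.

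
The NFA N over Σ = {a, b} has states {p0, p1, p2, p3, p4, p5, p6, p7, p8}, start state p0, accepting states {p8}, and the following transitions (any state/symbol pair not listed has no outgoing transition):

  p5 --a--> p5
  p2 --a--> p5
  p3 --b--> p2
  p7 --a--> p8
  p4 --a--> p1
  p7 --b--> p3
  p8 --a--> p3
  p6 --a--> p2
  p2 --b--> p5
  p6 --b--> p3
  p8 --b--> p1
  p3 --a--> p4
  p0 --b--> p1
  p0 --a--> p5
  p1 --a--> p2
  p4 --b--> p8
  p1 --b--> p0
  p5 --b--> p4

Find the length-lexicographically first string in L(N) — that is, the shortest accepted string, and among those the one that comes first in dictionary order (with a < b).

abb

A breadth-first search from p0 reaches an accepting state first via the path p0 → p5 → p4 → p8 on input abb.
No string of length < 3 is accepted (BFS exhausts all shorter strings without reaching an accepting state), and abb is the lexicographically least accepting string of length 3.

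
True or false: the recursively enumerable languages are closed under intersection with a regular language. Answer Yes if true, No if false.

Yes

First check the input against a DFA for the regular language; if it passes, run the recogniser for L and accept when it does.
So the recursively enumerable languages are closed under intersection with a regular language.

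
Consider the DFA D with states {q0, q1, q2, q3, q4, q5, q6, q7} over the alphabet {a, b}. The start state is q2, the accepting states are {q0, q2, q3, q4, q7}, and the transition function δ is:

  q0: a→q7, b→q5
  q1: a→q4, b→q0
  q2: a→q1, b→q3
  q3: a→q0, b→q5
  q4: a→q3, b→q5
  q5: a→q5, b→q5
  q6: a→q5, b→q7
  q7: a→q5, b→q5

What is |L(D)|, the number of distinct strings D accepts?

The useful subgraph on states {q0, q1, q2, q3, q4, q7} is acyclic, so L(D) is finite; the longest accepting path visits 6 useful states, giving maximum string length 5.
Counting accepting paths from q2 by length: 1 of length 0, 1 of length 1, 3 of length 2, 3 of length 3, 1 of length 4, 1 of length 5. Total 10.

10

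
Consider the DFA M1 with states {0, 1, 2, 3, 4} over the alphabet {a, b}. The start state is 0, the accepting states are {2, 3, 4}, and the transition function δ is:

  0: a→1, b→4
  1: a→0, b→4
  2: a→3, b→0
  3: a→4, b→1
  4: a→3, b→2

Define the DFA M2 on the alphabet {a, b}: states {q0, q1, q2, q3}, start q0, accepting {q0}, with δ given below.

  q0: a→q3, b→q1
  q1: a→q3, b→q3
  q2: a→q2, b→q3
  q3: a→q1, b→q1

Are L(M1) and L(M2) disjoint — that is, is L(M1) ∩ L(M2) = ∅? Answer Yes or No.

Exploring the product automaton M1 × M2 from the start pair (0, q0), following both machines on each input symbol, reaches 11 state pairs: (0, q0), (1, q3), (4, q1), (0, q1), (3, q3), (2, q3), (4, q3), (1, q1), (3, q1), (2, q1), (0, q3).
M1 accepts in {2, 3, 4} and M2 accepts in {q0}; no reachable pair has both components accepting, so no string drives both machines to acceptance simultaneously and L(M1) ∩ L(M2) = ∅.
So no string is accepted by both, and the intersection is empty.

Yes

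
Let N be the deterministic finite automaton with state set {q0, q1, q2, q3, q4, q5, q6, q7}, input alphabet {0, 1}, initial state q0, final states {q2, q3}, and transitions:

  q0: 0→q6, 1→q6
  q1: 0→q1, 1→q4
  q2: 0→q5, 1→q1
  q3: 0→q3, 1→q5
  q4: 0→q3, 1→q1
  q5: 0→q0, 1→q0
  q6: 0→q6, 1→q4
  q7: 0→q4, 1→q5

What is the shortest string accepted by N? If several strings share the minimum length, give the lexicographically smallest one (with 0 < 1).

A breadth-first search from q0 reaches an accepting state first via the path q0 → q6 → q4 → q3 on input 010.
No string of length < 3 is accepted (BFS exhausts all shorter strings without reaching an accepting state), and 010 is the lexicographically least accepting string of length 3.

010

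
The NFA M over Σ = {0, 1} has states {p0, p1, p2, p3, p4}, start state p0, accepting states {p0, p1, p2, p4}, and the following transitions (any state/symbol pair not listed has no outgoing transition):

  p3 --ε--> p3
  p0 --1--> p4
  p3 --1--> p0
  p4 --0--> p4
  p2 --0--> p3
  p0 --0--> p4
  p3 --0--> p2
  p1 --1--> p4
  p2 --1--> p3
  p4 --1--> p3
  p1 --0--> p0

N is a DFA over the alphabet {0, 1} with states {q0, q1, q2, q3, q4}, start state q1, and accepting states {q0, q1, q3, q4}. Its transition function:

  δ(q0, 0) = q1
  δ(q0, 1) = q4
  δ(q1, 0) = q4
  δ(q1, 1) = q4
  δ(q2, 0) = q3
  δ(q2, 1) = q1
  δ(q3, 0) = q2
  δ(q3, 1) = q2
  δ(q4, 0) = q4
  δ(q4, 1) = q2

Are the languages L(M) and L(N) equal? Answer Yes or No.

Yes

Exploring the product automaton M × N from the start pair (p0, q1), following both machines on each input symbol, reaches 4 state pairs: (p0, q1), (p4, q4), (p3, q2), (p2, q3).
M accepts in {p0, p1, p2, p4} and N accepts in {q0, q1, q3, q4}. In every reachable pair the two components are either both accepting — (p0, q1), (p4, q4), (p2, q3) — or both non-accepting, so no string is accepted by exactly one of the machines: L(M) \ L(N) and L(N) \ L(M) are both empty.
Hence every string is accepted by M iff it is accepted by N, and the two languages coincide.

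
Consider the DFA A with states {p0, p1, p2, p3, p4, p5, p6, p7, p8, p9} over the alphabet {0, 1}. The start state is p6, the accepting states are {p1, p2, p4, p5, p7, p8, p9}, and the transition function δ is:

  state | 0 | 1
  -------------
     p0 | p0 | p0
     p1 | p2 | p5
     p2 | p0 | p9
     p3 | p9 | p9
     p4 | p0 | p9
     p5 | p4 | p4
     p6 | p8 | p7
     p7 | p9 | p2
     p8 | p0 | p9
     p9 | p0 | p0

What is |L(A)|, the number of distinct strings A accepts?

6

The useful subgraph on states {p2, p6, p7, p8, p9} is acyclic, so L(A) is finite; the longest accepting path visits 4 useful states, giving maximum string length 3.
Counting accepting paths from p6 by length: 2 of length 1, 3 of length 2, 1 of length 3. Total 6.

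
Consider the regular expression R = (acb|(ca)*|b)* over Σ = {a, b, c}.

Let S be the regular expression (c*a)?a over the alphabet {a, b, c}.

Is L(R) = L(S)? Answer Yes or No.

No

The empty string ε is accepted by R but rejected by S.
So L(R) ≠ L(S).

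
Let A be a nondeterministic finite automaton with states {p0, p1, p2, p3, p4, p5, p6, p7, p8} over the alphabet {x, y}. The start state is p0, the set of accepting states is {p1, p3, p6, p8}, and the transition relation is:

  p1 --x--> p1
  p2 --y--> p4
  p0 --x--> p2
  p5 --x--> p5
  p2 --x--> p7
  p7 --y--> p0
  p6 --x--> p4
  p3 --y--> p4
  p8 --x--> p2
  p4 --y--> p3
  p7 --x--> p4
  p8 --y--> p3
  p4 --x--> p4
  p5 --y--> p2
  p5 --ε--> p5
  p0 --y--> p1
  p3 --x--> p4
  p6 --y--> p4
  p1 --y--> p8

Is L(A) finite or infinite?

State p4 is reachable from the start and can reach an accepting state, and it lies on the cycle p4 → p3 → p4.
Traversing that cycle any number of times yields accepted strings of unbounded length, so the language is infinite.

infinite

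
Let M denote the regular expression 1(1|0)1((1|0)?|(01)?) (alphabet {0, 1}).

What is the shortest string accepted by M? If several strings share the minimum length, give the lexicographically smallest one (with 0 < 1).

101

By inspection of the expression, no string of length less than 3 matches, and 101 is the lexicographically first match of length 3.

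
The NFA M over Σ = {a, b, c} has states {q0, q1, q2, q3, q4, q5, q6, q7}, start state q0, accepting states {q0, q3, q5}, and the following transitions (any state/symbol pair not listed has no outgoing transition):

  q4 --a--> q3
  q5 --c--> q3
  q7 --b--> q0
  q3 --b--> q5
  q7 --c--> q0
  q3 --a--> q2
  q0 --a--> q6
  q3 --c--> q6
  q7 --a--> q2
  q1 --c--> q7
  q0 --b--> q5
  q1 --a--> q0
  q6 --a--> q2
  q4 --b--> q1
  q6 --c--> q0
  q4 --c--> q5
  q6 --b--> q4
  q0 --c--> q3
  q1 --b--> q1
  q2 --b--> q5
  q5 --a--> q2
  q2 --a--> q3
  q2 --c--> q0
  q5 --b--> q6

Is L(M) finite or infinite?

infinite

State q0 is reachable from the start and can reach an accepting state, and it lies on the cycle q0 → q3 → q2 → q0.
Traversing that cycle any number of times yields accepted strings of unbounded length, so the language is infinite.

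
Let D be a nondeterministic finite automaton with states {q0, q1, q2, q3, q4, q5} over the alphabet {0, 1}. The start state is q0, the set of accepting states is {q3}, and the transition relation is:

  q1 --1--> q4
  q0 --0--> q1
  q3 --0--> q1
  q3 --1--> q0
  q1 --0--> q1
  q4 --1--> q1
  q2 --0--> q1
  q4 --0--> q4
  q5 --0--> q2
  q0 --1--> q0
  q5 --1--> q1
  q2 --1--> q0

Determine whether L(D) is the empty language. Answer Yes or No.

Yes

The states reachable from the start state are {q0, q1, q4}.
None of the accepting states {q3} is reachable, so no string is accepted and L(D) = ∅.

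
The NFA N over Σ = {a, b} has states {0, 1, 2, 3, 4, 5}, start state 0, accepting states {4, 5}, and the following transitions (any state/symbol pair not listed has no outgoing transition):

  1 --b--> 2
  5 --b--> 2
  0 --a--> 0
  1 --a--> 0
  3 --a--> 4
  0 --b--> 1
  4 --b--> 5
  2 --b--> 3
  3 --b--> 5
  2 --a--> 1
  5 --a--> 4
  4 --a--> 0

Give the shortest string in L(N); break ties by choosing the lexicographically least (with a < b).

A breadth-first search from 0 reaches an accepting state first via the path 0 → 1 → 2 → 3 → 4 on input bbba.
No string of length < 4 is accepted (BFS exhausts all shorter strings without reaching an accepting state), and bbba is the lexicographically least accepting string of length 4.

bbba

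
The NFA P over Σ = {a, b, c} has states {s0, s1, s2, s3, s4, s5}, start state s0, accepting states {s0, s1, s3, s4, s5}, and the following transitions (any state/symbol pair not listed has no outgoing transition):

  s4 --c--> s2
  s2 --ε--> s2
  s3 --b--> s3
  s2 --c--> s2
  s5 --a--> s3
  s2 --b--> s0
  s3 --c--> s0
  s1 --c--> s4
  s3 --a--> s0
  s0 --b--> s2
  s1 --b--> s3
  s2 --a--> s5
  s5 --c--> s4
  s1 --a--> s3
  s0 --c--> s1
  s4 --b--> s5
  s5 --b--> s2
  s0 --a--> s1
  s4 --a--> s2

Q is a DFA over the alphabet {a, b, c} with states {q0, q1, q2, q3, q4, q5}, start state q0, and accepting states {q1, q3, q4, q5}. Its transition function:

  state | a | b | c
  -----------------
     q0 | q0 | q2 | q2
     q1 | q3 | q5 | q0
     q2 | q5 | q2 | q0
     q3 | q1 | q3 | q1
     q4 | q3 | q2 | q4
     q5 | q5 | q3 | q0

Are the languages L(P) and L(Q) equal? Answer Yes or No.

No

The empty string ε is accepted by P but rejected by Q.
So L(P) ≠ L(Q).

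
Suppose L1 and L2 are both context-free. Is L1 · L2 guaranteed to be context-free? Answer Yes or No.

Yes

Take grammars for L₁ and L₂ with disjoint nonterminals and start symbols S₁, S₂; adding a new start symbol with S → S₁S₂ gives a context-free grammar for L₁L₂.
So the context-free languages are closed under concatenation.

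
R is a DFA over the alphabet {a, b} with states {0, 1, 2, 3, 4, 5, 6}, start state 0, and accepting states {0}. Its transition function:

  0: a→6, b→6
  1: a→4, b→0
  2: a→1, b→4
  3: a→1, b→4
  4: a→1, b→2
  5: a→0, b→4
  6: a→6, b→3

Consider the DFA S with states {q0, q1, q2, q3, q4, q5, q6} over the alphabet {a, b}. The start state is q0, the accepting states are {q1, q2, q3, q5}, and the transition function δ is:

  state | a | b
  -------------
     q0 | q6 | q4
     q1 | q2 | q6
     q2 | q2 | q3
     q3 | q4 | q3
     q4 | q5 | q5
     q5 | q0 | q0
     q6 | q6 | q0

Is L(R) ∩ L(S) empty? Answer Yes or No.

Yes

Exploring the product automaton R × S from the start pair (0, q0), following both machines on each input symbol, reaches 19 state pairs: (0, q0), (6, q6), (6, q4), (3, q0), (6, q5), (3, q5), (1, q6), (4, q4), (6, q0), (1, q0), (4, q0), (4, q6), (1, q5), (2, q5), (3, q4), (0, q4), (2, q4), (2, q0), (4, q5).
R accepts in {0} and S accepts in {q1, q2, q3, q5}; no reachable pair has both components accepting, so no string drives both machines to acceptance simultaneously and L(R) ∩ L(S) = ∅.
So no string is accepted by both, and the intersection is empty.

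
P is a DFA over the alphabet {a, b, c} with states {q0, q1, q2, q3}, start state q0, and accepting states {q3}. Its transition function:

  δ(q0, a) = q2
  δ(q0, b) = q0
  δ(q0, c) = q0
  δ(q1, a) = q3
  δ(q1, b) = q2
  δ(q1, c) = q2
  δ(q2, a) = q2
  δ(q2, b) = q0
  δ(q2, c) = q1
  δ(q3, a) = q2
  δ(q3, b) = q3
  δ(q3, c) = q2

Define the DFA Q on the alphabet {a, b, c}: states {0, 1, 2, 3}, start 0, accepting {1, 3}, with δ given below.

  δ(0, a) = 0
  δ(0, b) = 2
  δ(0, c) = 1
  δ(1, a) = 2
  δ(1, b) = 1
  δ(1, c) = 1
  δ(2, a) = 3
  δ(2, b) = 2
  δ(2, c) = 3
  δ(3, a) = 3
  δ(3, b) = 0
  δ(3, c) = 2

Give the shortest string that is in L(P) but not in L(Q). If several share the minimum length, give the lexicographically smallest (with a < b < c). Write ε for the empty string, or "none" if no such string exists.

aca

The string aca is accepted by P but not by Q.
No shorter string lies in the difference, and aca is the lexicographically first length-3 string in L(P) \ L(Q).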